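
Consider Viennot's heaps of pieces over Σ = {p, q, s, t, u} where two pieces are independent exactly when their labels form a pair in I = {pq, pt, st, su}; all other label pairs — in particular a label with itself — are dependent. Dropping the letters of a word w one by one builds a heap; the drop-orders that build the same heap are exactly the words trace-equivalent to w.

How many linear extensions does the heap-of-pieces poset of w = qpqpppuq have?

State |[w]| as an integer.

15

piece 0:q — minimal
piece 1:p — minimal
piece 2:q rests on {0:q}
piece 3:p rests on {1:p}
piece 4:p rests on {3:p}
piece 5:p rests on {4:p}
piece 6:u rests on {2:q, 5:p}
piece 7:q rests on {6:u}
minimal pieces: {0:q, 1:p}
ways to finish when only these pieces remain (= sum over removing one remaining piece with nothing left below it):
  1 left: {7}→1
  2 left: {6,7}→1
  3 left: {2,6,7}→1  {5,6,7}→1
  4 left: {0,2,6,7}→1  {2,5,6,7}→2  {4,5,6,7}→1
  5 left: {0,2,5,6,7}→3  {2,4,5,6,7}→3  {3,4,5,6,7}→1
  6 left: {0,2,4,5,6,7}→6  {1,3,4,5,6,7}→1  {2,3,4,5,6,7}→4
  placing 0:q first → 5 extensions
  placing 1:p first → 10 extensions
total linear extensions = 15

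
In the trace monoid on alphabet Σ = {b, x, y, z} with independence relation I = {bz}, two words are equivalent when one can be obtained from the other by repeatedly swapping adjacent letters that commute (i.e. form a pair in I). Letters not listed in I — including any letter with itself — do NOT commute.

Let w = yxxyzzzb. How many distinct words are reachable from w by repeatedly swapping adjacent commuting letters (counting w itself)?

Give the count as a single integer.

drop 0:y onto floor
drop 1:x onto {0:y}
drop 2:x onto {1:x}
drop 3:y onto {2:x}
drop 4:z onto {3:y}
drop 5:z onto {4:z}
drop 6:z onto {5:z}
drop 7:b onto {3:y}
ground layer = {0:y}
drop-orders for the pieces not yet dropped (sum over which currently-grounded one goes next):
  1 to go: {6} 1  {7} 1
  2 to go: {5,6} 1  {6,7} 2
  3 to go: {4,5,6} 1  {5,6,7} 3
  4 to go: {4,5,6,7} 4
  5 to go: {3,4,5,6,7} 4
  6 to go: {2,3,4,5,6,7} 4
  if 0:y drops first: 4 orders

4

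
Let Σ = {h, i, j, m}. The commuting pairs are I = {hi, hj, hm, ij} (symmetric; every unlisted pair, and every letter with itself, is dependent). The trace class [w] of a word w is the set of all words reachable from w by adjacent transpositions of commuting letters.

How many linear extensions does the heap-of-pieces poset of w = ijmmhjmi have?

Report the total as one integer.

16

0(i) covers ∅
1(j) covers ∅
2(m) covers 0:i, 1:j
3(m) covers 2:m
4(h) covers ∅
5(j) covers 3:m
6(m) covers 5:j
7(i) covers 6:m
floor of heap: 0:i, 1:j, 4:h
completions by unplaced set U, small U first (add the entries for U minus each lowest piece of U):
  |U|=1: {4}:1  {7}:1
  |U|=2: {4,7}:2  {6,7}:1
  |U|=3: {4,6,7}:3  {5,6,7}:1
  |U|=4: {3,5,6,7}:1  {4,5,6,7}:4
  |U|=5: {2,3,5,6,7}:1  {3,4,5,6,7}:5
  |U|=6: {0,2,3,5,6,7}:1  {1,2,3,5,6,7}:1  {2,3,4,5,6,7}:6
  start at 0(i): 7
  start at 1(j): 7
  start at 4(h): 2
sum over floor = 16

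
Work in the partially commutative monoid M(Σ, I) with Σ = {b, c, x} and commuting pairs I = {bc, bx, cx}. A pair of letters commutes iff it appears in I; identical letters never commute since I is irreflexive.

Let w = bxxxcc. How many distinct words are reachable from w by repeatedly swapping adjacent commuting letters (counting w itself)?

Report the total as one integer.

drop 0:b onto floor
drop 1:x onto floor
drop 2:x onto {1:x}
drop 3:x onto {2:x}
drop 4:c onto floor
drop 5:c onto {4:c}
ground layer = {0:b, 1:x, 4:c}
drop-orders for the pieces not yet dropped (sum over which currently-grounded one goes next):
  1 to go: {0} 1  {3} 1  {5} 1
  2 to go: {0,3} 2  {0,5} 2  {2,3} 1  {3,5} 2  {4,5} 1
  3 to go: {0,2,3} 3  {0,3,5} 6  {0,4,5} 3  {1,2,3} 1  {2,3,5} 3  {3,4,5} 3
  4 to go: {0,1,2,3} 4  {0,2,3,5} 12  {0,3,4,5} 12  {1,2,3,5} 4  {2,3,4,5} 6
  if 0:b drops first: 10 orders
  if 1:x drops first: 30 orders
  if 4:c drops first: 20 orders
heap linearizations: 60

60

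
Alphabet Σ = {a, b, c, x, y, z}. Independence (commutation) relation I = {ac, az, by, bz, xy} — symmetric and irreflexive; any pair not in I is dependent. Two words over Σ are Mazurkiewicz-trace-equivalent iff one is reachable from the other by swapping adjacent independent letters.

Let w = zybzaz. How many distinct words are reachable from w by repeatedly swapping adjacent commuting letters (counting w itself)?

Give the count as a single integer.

0(z) covers ∅
1(y) covers 0:z
2(b) covers ∅
3(z) covers 1:y
4(a) covers 1:y, 2:b
5(z) covers 3:z
floor of heap: 0:z, 2:b
completions by unplaced set U, small U first (add the entries for U minus each lowest piece of U):
  |U|=1: {4}:1  {5}:1
  |U|=2: {2,4}:1  {3,5}:1  {4,5}:2
  |U|=3: {2,4,5}:3  {3,4,5}:3
  |U|=4: {1,3,4,5}:3  {2,3,4,5}:6
  start at 0(z): 9
  start at 2(b): 3
sum over floor = 12

12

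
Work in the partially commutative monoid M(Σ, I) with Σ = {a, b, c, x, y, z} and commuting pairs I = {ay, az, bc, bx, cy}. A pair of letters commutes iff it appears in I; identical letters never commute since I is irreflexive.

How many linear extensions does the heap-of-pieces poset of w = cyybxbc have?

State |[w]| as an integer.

#0=c has no predecessor
#1=y has no predecessor
#2=y depends on [1:y]
#3=b depends on [2:y]
#4=x depends on [0:c, 2:y]
#5=b depends on [3:b]
#6=c depends on [4:x]
sources: [0:c, 1:y]
N(rest) = Σ N(rest − s) over sources s of rest; N(one piece) = 1:
  size 1 → [5]=1  [6]=1
  size 2 → [3,5]=1  [4,6]=1  [5,6]=2
  size 3 → [0,4,6]=1  [3,5,6]=3  [4,5,6]=3
  size 4 → [0,4,5,6]=4  [3,4,5,6]=6
  size 5 → [0,3,4,5,6]=10  [2,3,4,5,6]=6
  first=0(c) contributes 6
  first=1(y) contributes 16
|[w]| = 22

22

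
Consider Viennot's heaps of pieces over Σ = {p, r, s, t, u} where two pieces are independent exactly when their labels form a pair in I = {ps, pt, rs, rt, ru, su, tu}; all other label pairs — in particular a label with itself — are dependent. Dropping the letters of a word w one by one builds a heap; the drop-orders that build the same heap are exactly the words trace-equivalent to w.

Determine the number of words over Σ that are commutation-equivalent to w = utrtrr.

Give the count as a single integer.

60

0(u) covers ∅
1(t) covers ∅
2(r) covers ∅
3(t) covers 1:t
4(r) covers 2:r
5(r) covers 4:r
floor of heap: 0:u, 1:t, 2:r
completions by unplaced set U, small U first (add the entries for U minus each lowest piece of U):
  |U|=1: {0}:1  {3}:1  {5}:1
  |U|=2: {0,3}:2  {0,5}:2  {1,3}:1  {3,5}:2  {4,5}:1
  |U|=3: {0,1,3}:3  {0,3,5}:6  {0,4,5}:3  {1,3,5}:3  {2,4,5}:1  {3,4,5}:3
  |U|=4: {0,1,3,5}:12  {0,2,4,5}:4  {0,3,4,5}:12  {1,3,4,5}:6  {2,3,4,5}:4
  start at 0(u): 10
  start at 1(t): 20
  start at 2(r): 30
sum over floor = 60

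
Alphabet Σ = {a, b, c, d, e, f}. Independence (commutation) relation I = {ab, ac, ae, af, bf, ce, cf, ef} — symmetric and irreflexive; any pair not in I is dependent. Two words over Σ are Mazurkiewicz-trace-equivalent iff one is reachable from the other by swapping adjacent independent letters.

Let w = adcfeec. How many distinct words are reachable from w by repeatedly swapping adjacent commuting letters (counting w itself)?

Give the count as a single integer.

#0=a has no predecessor
#1=d depends on [0:a]
#2=c depends on [1:d]
#3=f depends on [1:d]
#4=e depends on [1:d]
#5=e depends on [4:e]
#6=c depends on [2:c]
sources: [0:a]
N(rest) = Σ N(rest − s) over sources s of rest; N(one piece) = 1:
  size 1 → [3]=1  [5]=1  [6]=1
  size 2 → [2,6]=1  [3,5]=2  [3,6]=2  [4,5]=1  [5,6]=2
  size 3 → [2,3,6]=3  [2,5,6]=3  [3,4,5]=3  [3,5,6]=6  [4,5,6]=3
  size 4 → [2,3,5,6]=12  [2,4,5,6]=6  [3,4,5,6]=12
  size 5 → [2,3,4,5,6]=30
  first=0(a) contributes 30

30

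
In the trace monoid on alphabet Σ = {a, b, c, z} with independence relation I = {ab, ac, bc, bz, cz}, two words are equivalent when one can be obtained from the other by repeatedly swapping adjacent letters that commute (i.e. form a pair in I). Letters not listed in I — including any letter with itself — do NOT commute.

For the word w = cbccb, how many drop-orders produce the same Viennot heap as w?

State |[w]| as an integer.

piece 0:c — minimal
piece 1:b — minimal
piece 2:c rests on {0:c}
piece 3:c rests on {2:c}
piece 4:b rests on {1:b}
minimal pieces: {0:c, 1:b}
ways to finish when only these pieces remain (= sum over removing one remaining piece with nothing left below it):
  1 left: {3}→1  {4}→1
  2 left: {1,4}→1  {2,3}→1  {3,4}→2
  3 left: {0,2,3}→1  {1,3,4}→3  {2,3,4}→3
  placing 0:c first → 6 extensions
  placing 1:b first → 4 extensions
total linear extensions = 10

10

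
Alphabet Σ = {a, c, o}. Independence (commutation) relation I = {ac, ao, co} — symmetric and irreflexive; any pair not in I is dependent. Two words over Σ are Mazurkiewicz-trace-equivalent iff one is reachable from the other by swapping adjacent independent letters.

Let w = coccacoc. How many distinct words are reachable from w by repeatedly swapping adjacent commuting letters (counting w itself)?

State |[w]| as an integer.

168

#0=c has no predecessor
#1=o has no predecessor
#2=c depends on [0:c]
#3=c depends on [2:c]
#4=a has no predecessor
#5=c depends on [3:c]
#6=o depends on [1:o]
#7=c depends on [5:c]
sources: [0:c, 1:o, 4:a]
N(rest) = Σ N(rest − s) over sources s of rest; N(one piece) = 1:
  size 1 → [4]=1  [6]=1  [7]=1
  size 2 → [1,6]=1  [4,6]=2  [4,7]=2  [5,7]=1  [6,7]=2
  size 3 → [1,4,6]=3  [1,6,7]=3  [3,5,7]=1  [4,5,7]=3  [4,6,7]=6  [5,6,7]=3
  size 4 → [1,4,6,7]=12  [1,5,6,7]=6  [2,3,5,7]=1  [3,4,5,7]=4  [3,5,6,7]=4  [4,5,6,7]=12
  size 5 → [0,2,3,5,7]=1  [1,3,5,6,7]=10  [1,4,5,6,7]=30  [2,3,4,5,7]=5  [2,3,5,6,7]=5  [3,4,5,6,7]=20
  size 6 → [0,2,3,4,5,7]=6  [0,2,3,5,6,7]=6  [1,2,3,5,6,7]=15  [1,3,4,5,6,7]=60  [2,3,4,5,6,7]=30
  first=0(c) contributes 105
  first=1(o) contributes 42
  first=4(a) contributes 21
|[w]| = 168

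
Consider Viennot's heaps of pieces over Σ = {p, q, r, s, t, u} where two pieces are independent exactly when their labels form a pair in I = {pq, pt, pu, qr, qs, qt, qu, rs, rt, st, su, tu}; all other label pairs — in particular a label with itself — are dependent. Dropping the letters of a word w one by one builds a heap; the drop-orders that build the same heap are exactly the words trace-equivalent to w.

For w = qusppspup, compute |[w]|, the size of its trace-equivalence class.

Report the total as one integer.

drop 0:q onto floor
drop 1:u onto floor
drop 2:s onto floor
drop 3:p onto {2:s}
drop 4:p onto {3:p}
drop 5:s onto {4:p}
drop 6:p onto {5:s}
drop 7:u onto {1:u}
drop 8:p onto {6:p}
ground layer = {0:q, 1:u, 2:s}
drop-orders for the pieces not yet dropped (sum over which currently-grounded one goes next):
  1 to go: {0} 1  {7} 1  {8} 1
  2 to go: {0,7} 2  {0,8} 2  {1,7} 1  {6,8} 1  {7,8} 2
  3 to go: {0,1,7} 3  {0,6,8} 3  {0,7,8} 6  {1,7,8} 3  {5,6,8} 1  {6,7,8} 3
  4 to go: {0,1,7,8} 12  {0,5,6,8} 4  {0,6,7,8} 12  {1,6,7,8} 6  {4,5,6,8} 1  {5,6,7,8} 4
  5 to go: {0,1,6,7,8} 30  {0,4,5,6,8} 5  {0,5,6,7,8} 20  {1,5,6,7,8} 10  {3,4,5,6,8} 1  {4,5,6,7,8} 5
  6 to go: {0,1,5,6,7,8} 60  {0,3,4,5,6,8} 6  {0,4,5,6,7,8} 30  {1,4,5,6,7,8} 15  {2,3,4,5,6,8} 1  {3,4,5,6,7,8} 6
  7 to go: {0,1,4,5,6,7,8} 105  {0,2,3,4,5,6,8} 7  {0,3,4,5,6,7,8} 42  {1,3,4,5,6,7,8} 21  {2,3,4,5,6,7,8} 7
  if 0:q drops first: 28 orders
  if 1:u drops first: 56 orders
  if 2:s drops first: 168 orders
heap linearizations: 252

252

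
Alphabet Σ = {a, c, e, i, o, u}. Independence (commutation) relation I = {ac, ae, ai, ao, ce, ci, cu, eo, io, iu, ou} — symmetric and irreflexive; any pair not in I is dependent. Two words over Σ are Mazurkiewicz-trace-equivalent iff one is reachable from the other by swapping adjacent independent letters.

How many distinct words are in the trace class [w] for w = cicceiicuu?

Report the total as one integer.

piece 0:c — minimal
piece 1:i — minimal
piece 2:c rests on {0:c}
piece 3:c rests on {2:c}
piece 4:e rests on {1:i}
piece 5:i rests on {4:e}
piece 6:i rests on {5:i}
piece 7:c rests on {3:c}
piece 8:u rests on {4:e}
piece 9:u rests on {8:u}
minimal pieces: {0:c, 1:i}
ways to finish when only these pieces remain (= sum over removing one remaining piece with nothing left below it):
  1 left: {6}→1  {7}→1  {9}→1
  2 left: {3,7}→1  {5,6}→1  {6,7}→2  {6,9}→2  {7,9}→2  {8,9}→1
  3 left: {2,3,7}→1  {3,6,7}→3  {3,7,9}→3  {5,6,7}→3  {5,6,9}→3  {6,7,9}→6  {6,8,9}→3  {7,8,9}→3
  4 left: {0,2,3,7}→1  {2,3,6,7}→4  {2,3,7,9}→4  {3,5,6,7}→6  {3,6,7,9}→12  {3,7,8,9}→6  {5,6,7,9}→12  {5,6,8,9}→6  {6,7,8,9}→12
  5 left: {0,2,3,6,7}→5  {0,2,3,7,9}→5  {2,3,5,6,7}→10  {2,3,6,7,9}→20  {2,3,7,8,9}→10  {3,5,6,7,9}→30  {3,6,7,8,9}→30  {4,5,6,8,9}→6  {5,6,7,8,9}→30
  6 left: {0,2,3,5,6,7}→15  {0,2,3,6,7,9}→30  {0,2,3,7,8,9}→15  {1,4,5,6,8,9}→6  {2,3,5,6,7,9}→60  {2,3,6,7,8,9}→60  {3,5,6,7,8,9}→90  {4,5,6,7,8,9}→36
  7 left: {0,2,3,5,6,7,9}→105  {0,2,3,6,7,8,9}→105  {1,4,5,6,7,8,9}→42  {2,3,5,6,7,8,9}→210  {3,4,5,6,7,8,9}→126
  8 left: {0,2,3,5,6,7,8,9}→420  {1,3,4,5,6,7,8,9}→168  {2,3,4,5,6,7,8,9}→336
  placing 0:c first → 504 extensions
  placing 1:i first → 756 extensions
total linear extensions = 1260

1260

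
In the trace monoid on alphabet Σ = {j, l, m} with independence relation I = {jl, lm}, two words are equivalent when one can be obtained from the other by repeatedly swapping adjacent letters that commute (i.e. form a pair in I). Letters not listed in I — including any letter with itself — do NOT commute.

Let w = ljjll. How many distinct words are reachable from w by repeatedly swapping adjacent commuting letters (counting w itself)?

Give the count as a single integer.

piece 0:l — minimal
piece 1:j — minimal
piece 2:j rests on {1:j}
piece 3:l rests on {0:l}
piece 4:l rests on {3:l}
minimal pieces: {0:l, 1:j}
ways to finish when only these pieces remain (= sum over removing one remaining piece with nothing left below it):
  1 left: {2}→1  {4}→1
  2 left: {1,2}→1  {2,4}→2  {3,4}→1
  3 left: {0,3,4}→1  {1,2,4}→3  {2,3,4}→3
  placing 0:l first → 6 extensions
  placing 1:j first → 4 extensions
total linear extensions = 10

10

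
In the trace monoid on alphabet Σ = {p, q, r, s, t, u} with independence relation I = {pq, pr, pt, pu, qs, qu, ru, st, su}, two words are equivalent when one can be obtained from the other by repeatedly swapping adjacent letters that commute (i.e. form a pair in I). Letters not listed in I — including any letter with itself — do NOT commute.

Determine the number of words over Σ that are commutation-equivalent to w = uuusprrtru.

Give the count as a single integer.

piece 0:u — minimal
piece 1:u rests on {0:u}
piece 2:u rests on {1:u}
piece 3:s — minimal
piece 4:p rests on {3:s}
piece 5:r rests on {3:s}
piece 6:r rests on {5:r}
piece 7:t rests on {2:u, 6:r}
piece 8:r rests on {7:t}
piece 9:u rests on {7:t}
minimal pieces: {0:u, 3:s}
ways to finish when only these pieces remain (= sum over removing one remaining piece with nothing left below it):
  1 left: {4}→1  {8}→1  {9}→1
  2 left: {4,8}→2  {4,9}→2  {8,9}→2
  3 left: {4,8,9}→6  {7,8,9}→2
  4 left: {2,7,8,9}→2  {4,7,8,9}→8  {6,7,8,9}→2
  5 left: {1,2,7,8,9}→2  {2,4,7,8,9}→10  {2,6,7,8,9}→4  {4,6,7,8,9}→10  {5,6,7,8,9}→2
  6 left: {0,1,2,7,8,9}→2  {1,2,4,7,8,9}→12  {1,2,6,7,8,9}→6  {2,4,6,7,8,9}→24  {2,5,6,7,8,9}→6  {4,5,6,7,8,9}→12
  7 left: {0,1,2,4,7,8,9}→14  {0,1,2,6,7,8,9}→8  {1,2,4,6,7,8,9}→42  {1,2,5,6,7,8,9}→12  {2,4,5,6,7,8,9}→42  {3,4,5,6,7,8,9}→12
  8 left: {0,1,2,4,6,7,8,9}→64  {0,1,2,5,6,7,8,9}→20  {1,2,4,5,6,7,8,9}→96  {2,3,4,5,6,7,8,9}→54
  placing 0:u first → 150 extensions
  placing 3:s first → 180 extensions
total linear extensions = 330

330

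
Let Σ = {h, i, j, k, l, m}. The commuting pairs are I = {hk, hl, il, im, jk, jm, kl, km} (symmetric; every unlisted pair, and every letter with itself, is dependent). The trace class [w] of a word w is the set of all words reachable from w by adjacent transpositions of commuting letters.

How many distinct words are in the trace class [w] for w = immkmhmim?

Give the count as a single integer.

54

piece 0:i — minimal
piece 1:m — minimal
piece 2:m rests on {1:m}
piece 3:k rests on {0:i}
piece 4:m rests on {2:m}
piece 5:h rests on {0:i, 4:m}
piece 6:m rests on {5:h}
piece 7:i rests on {3:k, 5:h}
piece 8:m rests on {6:m}
minimal pieces: {0:i, 1:m}
ways to finish when only these pieces remain (= sum over removing one remaining piece with nothing left below it):
  1 left: {7}→1  {8}→1
  2 left: {3,7}→1  {6,8}→1  {7,8}→2
  3 left: {3,7,8}→3  {6,7,8}→3
  4 left: {3,6,7,8}→6  {5,6,7,8}→3
  5 left: {3,5,6,7,8}→9  {4,5,6,7,8}→3
  6 left: {0,3,5,6,7,8}→9  {2,4,5,6,7,8}→3  {3,4,5,6,7,8}→12
  7 left: {0,3,4,5,6,7,8}→21  {1,2,4,5,6,7,8}→3  {2,3,4,5,6,7,8}→15
  placing 0:i first → 18 extensions
  placing 1:m first → 36 extensions
total linear extensions = 54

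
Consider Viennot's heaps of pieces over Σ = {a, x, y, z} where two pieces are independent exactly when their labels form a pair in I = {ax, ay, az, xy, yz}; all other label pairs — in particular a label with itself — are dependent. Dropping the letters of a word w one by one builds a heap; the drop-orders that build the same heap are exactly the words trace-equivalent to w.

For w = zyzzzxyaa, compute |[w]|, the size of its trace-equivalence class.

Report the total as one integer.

piece 0:z — minimal
piece 1:y — minimal
piece 2:z rests on {0:z}
piece 3:z rests on {2:z}
piece 4:z rests on {3:z}
piece 5:x rests on {4:z}
piece 6:y rests on {1:y}
piece 7:a — minimal
piece 8:a rests on {7:a}
minimal pieces: {0:z, 1:y, 7:a}
ways to finish when only these pieces remain (= sum over removing one remaining piece with nothing left below it):
  1 left: {5}→1  {6}→1  {8}→1
  2 left: {1,6}→1  {4,5}→1  {5,6}→2  {5,8}→2  {6,8}→2  {7,8}→1
  3 left: {1,5,6}→3  {1,6,8}→3  {3,4,5}→1  {4,5,6}→3  {4,5,8}→3  {5,6,8}→6  {5,7,8}→3  {6,7,8}→3
  4 left: {1,4,5,6}→6  {1,5,6,8}→12  {1,6,7,8}→6  {2,3,4,5}→1  {3,4,5,6}→4  {3,4,5,8}→4  {4,5,6,8}→12  {4,5,7,8}→6  {5,6,7,8}→12
  5 left: {0,2,3,4,5}→1  {1,3,4,5,6}→10  {1,4,5,6,8}→30  {1,5,6,7,8}→30  {2,3,4,5,6}→5  {2,3,4,5,8}→5  {3,4,5,6,8}→20  {3,4,5,7,8}→10  {4,5,6,7,8}→30
  6 left: {0,2,3,4,5,6}→6  {0,2,3,4,5,8}→6  {1,2,3,4,5,6}→15  {1,3,4,5,6,8}→60  {1,4,5,6,7,8}→90  {2,3,4,5,6,8}→30  {2,3,4,5,7,8}→15  {3,4,5,6,7,8}→60
  7 left: {0,1,2,3,4,5,6}→21  {0,2,3,4,5,6,8}→42  {0,2,3,4,5,7,8}→21  {1,2,3,4,5,6,8}→105  {1,3,4,5,6,7,8}→210  {2,3,4,5,6,7,8}→105
  placing 0:z first → 420 extensions
  placing 1:y first → 168 extensions
  placing 7:a first → 168 extensions
total linear extensions = 756

756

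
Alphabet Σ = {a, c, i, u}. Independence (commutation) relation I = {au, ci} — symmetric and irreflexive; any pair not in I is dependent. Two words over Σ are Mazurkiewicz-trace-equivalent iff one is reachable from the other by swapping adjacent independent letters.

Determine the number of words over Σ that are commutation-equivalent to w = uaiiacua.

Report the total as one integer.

4

drop 0:u onto floor
drop 1:a onto floor
drop 2:i onto {0:u, 1:a}
drop 3:i onto {2:i}
drop 4:a onto {3:i}
drop 5:c onto {4:a}
drop 6:u onto {5:c}
drop 7:a onto {5:c}
ground layer = {0:u, 1:a}
drop-orders for the pieces not yet dropped (sum over which currently-grounded one goes next):
  1 to go: {6} 1  {7} 1
  2 to go: {6,7} 2
  3 to go: {5,6,7} 2
  4 to go: {4,5,6,7} 2
  5 to go: {3,4,5,6,7} 2
  6 to go: {2,3,4,5,6,7} 2
  if 0:u drops first: 2 orders
  if 1:a drops first: 2 orders
heap linearizations: 4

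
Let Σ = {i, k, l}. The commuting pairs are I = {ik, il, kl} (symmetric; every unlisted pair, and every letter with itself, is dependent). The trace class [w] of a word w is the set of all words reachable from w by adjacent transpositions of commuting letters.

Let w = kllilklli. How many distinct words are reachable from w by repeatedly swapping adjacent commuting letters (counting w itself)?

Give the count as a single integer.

756

piece 0:k — minimal
piece 1:l — minimal
piece 2:l rests on {1:l}
piece 3:i — minimal
piece 4:l rests on {2:l}
piece 5:k rests on {0:k}
piece 6:l rests on {4:l}
piece 7:l rests on {6:l}
piece 8:i rests on {3:i}
minimal pieces: {0:k, 1:l, 3:i}
ways to finish when only these pieces remain (= sum over removing one remaining piece with nothing left below it):
  1 left: {5}→1  {7}→1  {8}→1
  2 left: {0,5}→1  {3,8}→1  {5,7}→2  {5,8}→2  {6,7}→1  {7,8}→2
  3 left: {0,5,7}→3  {0,5,8}→3  {3,5,8}→3  {3,7,8}→3  {4,6,7}→1  {5,6,7}→3  {5,7,8}→6  {6,7,8}→3
  4 left: {0,3,5,8}→6  {0,5,6,7}→6  {0,5,7,8}→12  {2,4,6,7}→1  {3,5,7,8}→12  {3,6,7,8}→6  {4,5,6,7}→4  {4,6,7,8}→4  {5,6,7,8}→12
  5 left: {0,3,5,7,8}→30  {0,4,5,6,7}→10  {0,5,6,7,8}→30  {1,2,4,6,7}→1  {2,4,5,6,7}→5  {2,4,6,7,8}→5  {3,4,6,7,8}→10  {3,5,6,7,8}→30  {4,5,6,7,8}→20
  6 left: {0,2,4,5,6,7}→15  {0,3,5,6,7,8}→90  {0,4,5,6,7,8}→60  {1,2,4,5,6,7}→6  {1,2,4,6,7,8}→6  {2,3,4,6,7,8}→15  {2,4,5,6,7,8}→30  {3,4,5,6,7,8}→60
  7 left: {0,1,2,4,5,6,7}→21  {0,2,4,5,6,7,8}→105  {0,3,4,5,6,7,8}→210  {1,2,3,4,6,7,8}→21  {1,2,4,5,6,7,8}→42  {2,3,4,5,6,7,8}→105
  placing 0:k first → 168 extensions
  placing 1:l first → 420 extensions
  placing 3:i first → 168 extensions
total linear extensions = 756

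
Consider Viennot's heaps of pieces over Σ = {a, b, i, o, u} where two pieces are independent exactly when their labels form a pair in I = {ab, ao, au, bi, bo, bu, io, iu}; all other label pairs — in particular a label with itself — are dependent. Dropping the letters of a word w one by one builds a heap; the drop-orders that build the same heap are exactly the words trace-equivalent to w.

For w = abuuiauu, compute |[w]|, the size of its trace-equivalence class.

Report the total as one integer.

280

#0=a has no predecessor
#1=b has no predecessor
#2=u has no predecessor
#3=u depends on [2:u]
#4=i depends on [0:a]
#5=a depends on [4:i]
#6=u depends on [3:u]
#7=u depends on [6:u]
sources: [0:a, 1:b, 2:u]
N(rest) = Σ N(rest − s) over sources s of rest; N(one piece) = 1:
  size 1 → [1]=1  [5]=1  [7]=1
  size 2 → [1,5]=2  [1,7]=2  [4,5]=1  [5,7]=2  [6,7]=1
  size 3 → [0,4,5]=1  [1,4,5]=3  [1,5,7]=6  [1,6,7]=3  [3,6,7]=1  [4,5,7]=3  [5,6,7]=3
  size 4 → [0,1,4,5]=4  [0,4,5,7]=4  [1,3,6,7]=4  [1,4,5,7]=12  [1,5,6,7]=12  [2,3,6,7]=1  [3,5,6,7]=4  [4,5,6,7]=6
  size 5 → [0,1,4,5,7]=20  [0,4,5,6,7]=10  [1,2,3,6,7]=5  [1,3,5,6,7]=20  [1,4,5,6,7]=30  [2,3,5,6,7]=5  [3,4,5,6,7]=10
  size 6 → [0,1,4,5,6,7]=60  [0,3,4,5,6,7]=20  [1,2,3,5,6,7]=30  [1,3,4,5,6,7]=60  [2,3,4,5,6,7]=15
  first=0(a) contributes 105
  first=1(b) contributes 35
  first=2(u) contributes 140
|[w]| = 280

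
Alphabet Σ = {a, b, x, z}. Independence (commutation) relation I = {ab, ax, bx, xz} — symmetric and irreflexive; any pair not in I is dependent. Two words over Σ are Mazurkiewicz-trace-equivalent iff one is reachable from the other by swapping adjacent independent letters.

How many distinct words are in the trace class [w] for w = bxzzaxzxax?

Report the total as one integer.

drop 0:b onto floor
drop 1:x onto floor
drop 2:z onto {0:b}
drop 3:z onto {2:z}
drop 4:a onto {3:z}
drop 5:x onto {1:x}
drop 6:z onto {4:a}
drop 7:x onto {5:x}
drop 8:a onto {6:z}
drop 9:x onto {7:x}
ground layer = {0:b, 1:x}
drop-orders for the pieces not yet dropped (sum over which currently-grounded one goes next):
  1 to go: {8} 1  {9} 1
  2 to go: {6,8} 1  {7,9} 1  {8,9} 2
  3 to go: {4,6,8} 1  {5,7,9} 1  {6,8,9} 3  {7,8,9} 3
  4 to go: {1,5,7,9} 1  {3,4,6,8} 1  {4,6,8,9} 4  {5,7,8,9} 4  {6,7,8,9} 6
  5 to go: {1,5,7,8,9} 5  {2,3,4,6,8} 1  {3,4,6,8,9} 5  {4,6,7,8,9} 10  {5,6,7,8,9} 10
  6 to go: {0,2,3,4,6,8} 1  {1,5,6,7,8,9} 15  {2,3,4,6,8,9} 6  {3,4,6,7,8,9} 15  {4,5,6,7,8,9} 20
  7 to go: {0,2,3,4,6,8,9} 7  {1,4,5,6,7,8,9} 35  {2,3,4,6,7,8,9} 21  {3,4,5,6,7,8,9} 35
  8 to go: {0,2,3,4,6,7,8,9} 28  {1,3,4,5,6,7,8,9} 70  {2,3,4,5,6,7,8,9} 56
  if 0:b drops first: 126 orders
  if 1:x drops first: 84 orders
heap linearizations: 210

210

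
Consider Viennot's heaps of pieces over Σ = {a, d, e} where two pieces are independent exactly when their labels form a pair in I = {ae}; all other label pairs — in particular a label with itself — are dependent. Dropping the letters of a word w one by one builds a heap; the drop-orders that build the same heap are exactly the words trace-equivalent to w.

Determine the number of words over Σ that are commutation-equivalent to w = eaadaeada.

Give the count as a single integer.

drop 0:e onto floor
drop 1:a onto floor
drop 2:a onto {1:a}
drop 3:d onto {0:e, 2:a}
drop 4:a onto {3:d}
drop 5:e onto {3:d}
drop 6:a onto {4:a}
drop 7:d onto {5:e, 6:a}
drop 8:a onto {7:d}
ground layer = {0:e, 1:a}
drop-orders for the pieces not yet dropped (sum over which currently-grounded one goes next):
  1 to go: {8} 1
  2 to go: {7,8} 1
  3 to go: {5,7,8} 1  {6,7,8} 1
  4 to go: {4,6,7,8} 1  {5,6,7,8} 2
  5 to go: {4,5,6,7,8} 3
  6 to go: {3,4,5,6,7,8} 3
  7 to go: {0,3,4,5,6,7,8} 3  {2,3,4,5,6,7,8} 3
  if 0:e drops first: 3 orders
  if 1:a drops first: 6 orders
heap linearizations: 9

9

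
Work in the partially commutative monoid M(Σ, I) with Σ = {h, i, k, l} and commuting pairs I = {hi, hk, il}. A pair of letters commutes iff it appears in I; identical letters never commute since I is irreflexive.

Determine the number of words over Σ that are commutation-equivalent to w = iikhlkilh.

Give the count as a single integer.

0(i) covers ∅
1(i) covers 0:i
2(k) covers 1:i
3(h) covers ∅
4(l) covers 2:k, 3:h
5(k) covers 4:l
6(i) covers 5:k
7(l) covers 5:k
8(h) covers 7:l
floor of heap: 0:i, 3:h
completions by unplaced set U, small U first (add the entries for U minus each lowest piece of U):
  |U|=1: {6}:1  {8}:1
  |U|=2: {6,8}:2  {7,8}:1
  |U|=3: {6,7,8}:3
  |U|=4: {5,6,7,8}:3
  |U|=5: {4,5,6,7,8}:3
  |U|=6: {2,4,5,6,7,8}:3  {3,4,5,6,7,8}:3
  |U|=7: {1,2,4,5,6,7,8}:3  {2,3,4,5,6,7,8}:6
  start at 0(i): 9
  start at 3(h): 3
sum over floor = 12

12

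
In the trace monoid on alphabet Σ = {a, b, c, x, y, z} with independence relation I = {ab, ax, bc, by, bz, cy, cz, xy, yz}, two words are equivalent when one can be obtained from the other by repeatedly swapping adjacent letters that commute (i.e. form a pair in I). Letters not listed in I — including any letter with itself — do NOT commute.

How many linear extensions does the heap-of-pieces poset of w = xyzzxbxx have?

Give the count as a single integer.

8

#0=x has no predecessor
#1=y has no predecessor
#2=z depends on [0:x]
#3=z depends on [2:z]
#4=x depends on [3:z]
#5=b depends on [4:x]
#6=x depends on [5:b]
#7=x depends on [6:x]
sources: [0:x, 1:y]
N(rest) = Σ N(rest − s) over sources s of rest; N(one piece) = 1:
  size 1 → [1]=1  [7]=1
  size 2 → [1,7]=2  [6,7]=1
  size 3 → [1,6,7]=3  [5,6,7]=1
  size 4 → [1,5,6,7]=4  [4,5,6,7]=1
  size 5 → [1,4,5,6,7]=5  [3,4,5,6,7]=1
  size 6 → [1,3,4,5,6,7]=6  [2,3,4,5,6,7]=1
  first=0(x) contributes 7
  first=1(y) contributes 1
|[w]| = 8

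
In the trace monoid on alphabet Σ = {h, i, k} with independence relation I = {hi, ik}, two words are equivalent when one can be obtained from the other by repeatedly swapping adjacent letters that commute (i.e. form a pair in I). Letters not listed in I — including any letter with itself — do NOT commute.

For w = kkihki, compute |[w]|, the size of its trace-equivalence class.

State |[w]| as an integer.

15

piece 0:k — minimal
piece 1:k rests on {0:k}
piece 2:i — minimal
piece 3:h rests on {1:k}
piece 4:k rests on {3:h}
piece 5:i rests on {2:i}
minimal pieces: {0:k, 2:i}
ways to finish when only these pieces remain (= sum over removing one remaining piece with nothing left below it):
  1 left: {4}→1  {5}→1
  2 left: {2,5}→1  {3,4}→1  {4,5}→2
  3 left: {1,3,4}→1  {2,4,5}→3  {3,4,5}→3
  4 left: {0,1,3,4}→1  {1,3,4,5}→4  {2,3,4,5}→6
  placing 0:k first → 10 extensions
  placing 2:i first → 5 extensions
total linear extensions = 15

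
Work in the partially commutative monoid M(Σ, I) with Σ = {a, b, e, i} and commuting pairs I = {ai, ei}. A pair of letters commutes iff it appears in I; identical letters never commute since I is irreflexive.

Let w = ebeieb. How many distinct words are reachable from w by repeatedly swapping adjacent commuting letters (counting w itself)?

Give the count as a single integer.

#0=e has no predecessor
#1=b depends on [0:e]
#2=e depends on [1:b]
#3=i depends on [1:b]
#4=e depends on [2:e]
#5=b depends on [3:i, 4:e]
sources: [0:e]
N(rest) = Σ N(rest − s) over sources s of rest; N(one piece) = 1:
  size 1 → [5]=1
  size 2 → [3,5]=1  [4,5]=1
  size 3 → [2,4,5]=1  [3,4,5]=2
  size 4 → [2,3,4,5]=3
  first=0(e) contributes 3

3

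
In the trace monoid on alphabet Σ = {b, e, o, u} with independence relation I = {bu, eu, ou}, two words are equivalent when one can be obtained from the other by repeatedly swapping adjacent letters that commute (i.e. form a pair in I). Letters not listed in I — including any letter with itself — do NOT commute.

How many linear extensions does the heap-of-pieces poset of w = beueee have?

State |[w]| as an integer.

drop 0:b onto floor
drop 1:e onto {0:b}
drop 2:u onto floor
drop 3:e onto {1:e}
drop 4:e onto {3:e}
drop 5:e onto {4:e}
ground layer = {0:b, 2:u}
drop-orders for the pieces not yet dropped (sum over which currently-grounded one goes next):
  1 to go: {2} 1  {5} 1
  2 to go: {2,5} 2  {4,5} 1
  3 to go: {2,4,5} 3  {3,4,5} 1
  4 to go: {1,3,4,5} 1  {2,3,4,5} 4
  if 0:b drops first: 5 orders
  if 2:u drops first: 1 orders
heap linearizations: 6

6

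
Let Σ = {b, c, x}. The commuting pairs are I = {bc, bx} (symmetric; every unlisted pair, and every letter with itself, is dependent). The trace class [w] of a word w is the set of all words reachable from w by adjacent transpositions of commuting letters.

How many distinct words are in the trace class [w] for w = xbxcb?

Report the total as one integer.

#0=x has no predecessor
#1=b has no predecessor
#2=x depends on [0:x]
#3=c depends on [2:x]
#4=b depends on [1:b]
sources: [0:x, 1:b]
N(rest) = Σ N(rest − s) over sources s of rest; N(one piece) = 1:
  size 1 → [3]=1  [4]=1
  size 2 → [1,4]=1  [2,3]=1  [3,4]=2
  size 3 → [0,2,3]=1  [1,3,4]=3  [2,3,4]=3
  first=0(x) contributes 6
  first=1(b) contributes 4
|[w]| = 10

10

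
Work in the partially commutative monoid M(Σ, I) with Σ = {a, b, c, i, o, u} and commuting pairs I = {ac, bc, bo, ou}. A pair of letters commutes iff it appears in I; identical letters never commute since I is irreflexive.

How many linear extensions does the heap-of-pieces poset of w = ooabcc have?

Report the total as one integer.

6

#0=o has no predecessor
#1=o depends on [0:o]
#2=a depends on [1:o]
#3=b depends on [2:a]
#4=c depends on [1:o]
#5=c depends on [4:c]
sources: [0:o]
N(rest) = Σ N(rest − s) over sources s of rest; N(one piece) = 1:
  size 1 → [3]=1  [5]=1
  size 2 → [2,3]=1  [3,5]=2  [4,5]=1
  size 3 → [2,3,5]=3  [3,4,5]=3
  size 4 → [2,3,4,5]=6
  first=0(o) contributes 6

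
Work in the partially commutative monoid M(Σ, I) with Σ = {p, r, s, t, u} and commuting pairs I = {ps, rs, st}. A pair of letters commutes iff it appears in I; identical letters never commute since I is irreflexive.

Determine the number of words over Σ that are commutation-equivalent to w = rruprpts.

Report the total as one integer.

5

piece 0:r — minimal
piece 1:r rests on {0:r}
piece 2:u rests on {1:r}
piece 3:p rests on {2:u}
piece 4:r rests on {3:p}
piece 5:p rests on {4:r}
piece 6:t rests on {5:p}
piece 7:s rests on {2:u}
minimal pieces: {0:r}
ways to finish when only these pieces remain (= sum over removing one remaining piece with nothing left below it):
  1 left: {6}→1  {7}→1
  2 left: {5,6}→1  {6,7}→2
  3 left: {4,5,6}→1  {5,6,7}→3
  4 left: {3,4,5,6}→1  {4,5,6,7}→4
  5 left: {3,4,5,6,7}→5
  6 left: {2,3,4,5,6,7}→5
  placing 0:r first → 5 extensions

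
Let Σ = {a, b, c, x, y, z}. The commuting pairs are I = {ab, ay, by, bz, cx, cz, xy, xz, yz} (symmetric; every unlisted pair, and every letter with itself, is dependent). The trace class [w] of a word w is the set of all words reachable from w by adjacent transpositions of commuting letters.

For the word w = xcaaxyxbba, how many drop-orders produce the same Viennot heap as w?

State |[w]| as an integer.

piece 0:x — minimal
piece 1:c — minimal
piece 2:a rests on {0:x, 1:c}
piece 3:a rests on {2:a}
piece 4:x rests on {3:a}
piece 5:y rests on {1:c}
piece 6:x rests on {4:x}
piece 7:b rests on {6:x}
piece 8:b rests on {7:b}
piece 9:a rests on {6:x}
minimal pieces: {0:x, 1:c}
ways to finish when only these pieces remain (= sum over removing one remaining piece with nothing left below it):
  1 left: {5}→1  {8}→1  {9}→1
  2 left: {5,8}→2  {5,9}→2  {7,8}→1  {8,9}→2
  3 left: {5,7,8}→3  {5,8,9}→6  {7,8,9}→3
  4 left: {5,7,8,9}→12  {6,7,8,9}→3
  5 left: {4,6,7,8,9}→3  {5,6,7,8,9}→15
  6 left: {3,4,6,7,8,9}→3  {4,5,6,7,8,9}→18
  7 left: {2,3,4,6,7,8,9}→3  {3,4,5,6,7,8,9}→21
  8 left: {0,2,3,4,6,7,8,9}→3  {2,3,4,5,6,7,8,9}→24
  placing 0:x first → 24 extensions
  placing 1:c first → 27 extensions
total linear extensions = 51

51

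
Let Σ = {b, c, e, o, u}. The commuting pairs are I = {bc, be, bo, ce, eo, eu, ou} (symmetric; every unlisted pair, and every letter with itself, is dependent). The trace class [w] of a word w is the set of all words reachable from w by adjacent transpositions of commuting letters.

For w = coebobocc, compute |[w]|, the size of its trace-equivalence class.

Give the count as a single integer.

252

piece 0:c — minimal
piece 1:o rests on {0:c}
piece 2:e — minimal
piece 3:b — minimal
piece 4:o rests on {1:o}
piece 5:b rests on {3:b}
piece 6:o rests on {4:o}
piece 7:c rests on {6:o}
piece 8:c rests on {7:c}
minimal pieces: {0:c, 2:e, 3:b}
ways to finish when only these pieces remain (= sum over removing one remaining piece with nothing left below it):
  1 left: {2}→1  {5}→1  {8}→1
  2 left: {2,5}→2  {2,8}→2  {3,5}→1  {5,8}→2  {7,8}→1
  3 left: {2,3,5}→3  {2,5,8}→6  {2,7,8}→3  {3,5,8}→3  {5,7,8}→3  {6,7,8}→1
  4 left: {2,3,5,8}→12  {2,5,7,8}→12  {2,6,7,8}→4  {3,5,7,8}→6  {4,6,7,8}→1  {5,6,7,8}→4
  5 left: {1,4,6,7,8}→1  {2,3,5,7,8}→30  {2,4,6,7,8}→5  {2,5,6,7,8}→20  {3,5,6,7,8}→10  {4,5,6,7,8}→5
  6 left: {0,1,4,6,7,8}→1  {1,2,4,6,7,8}→6  {1,4,5,6,7,8}→6  {2,3,5,6,7,8}→60  {2,4,5,6,7,8}→30  {3,4,5,6,7,8}→15
  7 left: {0,1,2,4,6,7,8}→7  {0,1,4,5,6,7,8}→7  {1,2,4,5,6,7,8}→42  {1,3,4,5,6,7,8}→21  {2,3,4,5,6,7,8}→105
  placing 0:c first → 168 extensions
  placing 2:e first → 28 extensions
  placing 3:b first → 56 extensions
total linear extensions = 252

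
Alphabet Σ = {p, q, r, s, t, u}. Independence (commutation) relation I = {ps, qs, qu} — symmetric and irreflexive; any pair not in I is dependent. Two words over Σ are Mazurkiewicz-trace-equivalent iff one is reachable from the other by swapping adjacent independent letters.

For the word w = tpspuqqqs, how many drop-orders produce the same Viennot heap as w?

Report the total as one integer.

40

0(t) covers ∅
1(p) covers 0:t
2(s) covers 0:t
3(p) covers 1:p
4(u) covers 2:s, 3:p
5(q) covers 3:p
6(q) covers 5:q
7(q) covers 6:q
8(s) covers 4:u
floor of heap: 0:t
completions by unplaced set U, small U first (add the entries for U minus each lowest piece of U):
  |U|=1: {7}:1  {8}:1
  |U|=2: {4,8}:1  {6,7}:1  {7,8}:2
  |U|=3: {2,4,8}:1  {4,7,8}:3  {5,6,7}:1  {6,7,8}:3
  |U|=4: {2,4,7,8}:4  {4,6,7,8}:6  {5,6,7,8}:4
  |U|=5: {2,4,6,7,8}:10  {4,5,6,7,8}:10
  |U|=6: {2,4,5,6,7,8}:20  {3,4,5,6,7,8}:10
  |U|=7: {1,3,4,5,6,7,8}:10  {2,3,4,5,6,7,8}:30
  start at 0(t): 40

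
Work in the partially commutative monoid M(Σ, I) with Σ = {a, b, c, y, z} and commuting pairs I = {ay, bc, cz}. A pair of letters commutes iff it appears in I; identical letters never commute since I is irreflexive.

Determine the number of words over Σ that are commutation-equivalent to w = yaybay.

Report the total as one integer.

6

0(y) covers ∅
1(a) covers ∅
2(y) covers 0:y
3(b) covers 1:a, 2:y
4(a) covers 3:b
5(y) covers 3:b
floor of heap: 0:y, 1:a
completions by unplaced set U, small U first (add the entries for U minus each lowest piece of U):
  |U|=1: {4}:1  {5}:1
  |U|=2: {4,5}:2
  |U|=3: {3,4,5}:2
  |U|=4: {1,3,4,5}:2  {2,3,4,5}:2
  start at 0(y): 4
  start at 1(a): 2
sum over floor = 6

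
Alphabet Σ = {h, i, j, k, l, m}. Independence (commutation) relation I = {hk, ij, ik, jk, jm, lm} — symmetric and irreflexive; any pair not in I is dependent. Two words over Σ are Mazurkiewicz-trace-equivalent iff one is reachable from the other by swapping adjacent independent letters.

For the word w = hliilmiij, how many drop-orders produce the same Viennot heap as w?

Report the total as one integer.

#0=h has no predecessor
#1=l depends on [0:h]
#2=i depends on [1:l]
#3=i depends on [2:i]
#4=l depends on [3:i]
#5=m depends on [3:i]
#6=i depends on [4:l, 5:m]
#7=i depends on [6:i]
#8=j depends on [4:l]
sources: [0:h]
N(rest) = Σ N(rest − s) over sources s of rest; N(one piece) = 1:
  size 1 → [7]=1  [8]=1
  size 2 → [6,7]=1  [7,8]=2
  size 3 → [5,6,7]=1  [6,7,8]=3
  size 4 → [4,6,7,8]=3  [5,6,7,8]=4
  size 5 → [4,5,6,7,8]=7
  size 6 → [3,4,5,6,7,8]=7
  size 7 → [2,3,4,5,6,7,8]=7
  first=0(h) contributes 7

7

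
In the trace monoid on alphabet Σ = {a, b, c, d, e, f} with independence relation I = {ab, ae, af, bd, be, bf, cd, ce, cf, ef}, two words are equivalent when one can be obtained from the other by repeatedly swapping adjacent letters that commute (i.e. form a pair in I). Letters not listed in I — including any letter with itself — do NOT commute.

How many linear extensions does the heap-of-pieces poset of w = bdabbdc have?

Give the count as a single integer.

0(b) covers ∅
1(d) covers ∅
2(a) covers 1:d
3(b) covers 0:b
4(b) covers 3:b
5(d) covers 2:a
6(c) covers 2:a, 4:b
floor of heap: 0:b, 1:d
completions by unplaced set U, small U first (add the entries for U minus each lowest piece of U):
  |U|=1: {5}:1  {6}:1
  |U|=2: {4,6}:1  {5,6}:2
  |U|=3: {2,5,6}:2  {3,4,6}:1  {4,5,6}:3
  |U|=4: {0,3,4,6}:1  {1,2,5,6}:2  {2,4,5,6}:5  {3,4,5,6}:4
  |U|=5: {0,3,4,5,6}:5  {1,2,4,5,6}:7  {2,3,4,5,6}:9
  start at 0(b): 16
  start at 1(d): 14
sum over floor = 30

30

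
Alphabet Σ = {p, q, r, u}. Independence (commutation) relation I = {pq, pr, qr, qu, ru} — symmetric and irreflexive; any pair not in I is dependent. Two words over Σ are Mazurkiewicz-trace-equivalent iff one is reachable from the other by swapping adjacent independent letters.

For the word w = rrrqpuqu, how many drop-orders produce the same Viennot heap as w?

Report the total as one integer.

560

drop 0:r onto floor
drop 1:r onto {0:r}
drop 2:r onto {1:r}
drop 3:q onto floor
drop 4:p onto floor
drop 5:u onto {4:p}
drop 6:q onto {3:q}
drop 7:u onto {5:u}
ground layer = {0:r, 3:q, 4:p}
drop-orders for the pieces not yet dropped (sum over which currently-grounded one goes next):
  1 to go: {2} 1  {6} 1  {7} 1
  2 to go: {1,2} 1  {2,6} 2  {2,7} 2  {3,6} 1  {5,7} 1  {6,7} 2
  3 to go: {0,1,2} 1  {1,2,6} 3  {1,2,7} 3  {2,3,6} 3  {2,5,7} 3  {2,6,7} 6  {3,6,7} 3  {4,5,7} 1  {5,6,7} 3
  4 to go: {0,1,2,6} 4  {0,1,2,7} 4  {1,2,3,6} 6  {1,2,5,7} 6  {1,2,6,7} 12  {2,3,6,7} 12  {2,4,5,7} 4  {2,5,6,7} 12  {3,5,6,7} 6  {4,5,6,7} 4
  5 to go: {0,1,2,3,6} 10  {0,1,2,5,7} 10  {0,1,2,6,7} 20  {1,2,3,6,7} 30  {1,2,4,5,7} 10  {1,2,5,6,7} 30  {2,3,5,6,7} 30  {2,4,5,6,7} 20  {3,4,5,6,7} 10
  6 to go: {0,1,2,3,6,7} 60  {0,1,2,4,5,7} 20  {0,1,2,5,6,7} 60  {1,2,3,5,6,7} 90  {1,2,4,5,6,7} 60  {2,3,4,5,6,7} 60
  if 0:r drops first: 210 orders
  if 3:q drops first: 140 orders
  if 4:p drops first: 210 orders
heap linearizations: 560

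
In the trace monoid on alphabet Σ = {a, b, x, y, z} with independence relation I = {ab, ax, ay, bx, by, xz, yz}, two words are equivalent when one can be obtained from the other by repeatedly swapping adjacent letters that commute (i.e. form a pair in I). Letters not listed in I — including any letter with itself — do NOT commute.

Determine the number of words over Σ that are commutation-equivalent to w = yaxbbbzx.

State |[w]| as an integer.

224

0(y) covers ∅
1(a) covers ∅
2(x) covers 0:y
3(b) covers ∅
4(b) covers 3:b
5(b) covers 4:b
6(z) covers 1:a, 5:b
7(x) covers 2:x
floor of heap: 0:y, 1:a, 3:b
completions by unplaced set U, small U first (add the entries for U minus each lowest piece of U):
  |U|=1: {6}:1  {7}:1
  |U|=2: {1,6}:1  {2,7}:1  {5,6}:1  {6,7}:2
  |U|=3: {0,2,7}:1  {1,5,6}:2  {1,6,7}:3  {2,6,7}:3  {4,5,6}:1  {5,6,7}:3
  |U|=4: {0,2,6,7}:4  {1,2,6,7}:6  {1,4,5,6}:3  {1,5,6,7}:8  {2,5,6,7}:6  {3,4,5,6}:1  {4,5,6,7}:4
  |U|=5: {0,1,2,6,7}:10  {0,2,5,6,7}:10  {1,2,5,6,7}:20  {1,3,4,5,6}:4  {1,4,5,6,7}:15  {2,4,5,6,7}:10  {3,4,5,6,7}:5
  |U|=6: {0,1,2,5,6,7}:40  {0,2,4,5,6,7}:20  {1,2,4,5,6,7}:45  {1,3,4,5,6,7}:24  {2,3,4,5,6,7}:15
  start at 0(y): 84
  start at 1(a): 35
  start at 3(b): 105
sum over floor = 224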